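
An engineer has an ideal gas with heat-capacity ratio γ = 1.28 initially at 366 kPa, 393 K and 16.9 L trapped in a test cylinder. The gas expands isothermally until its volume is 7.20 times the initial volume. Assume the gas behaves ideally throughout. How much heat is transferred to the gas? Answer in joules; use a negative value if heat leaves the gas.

12200 J

n = P₁V₁/(RT₁) = 366×16.9/(8.314×393) = 1.89 mol.
Isothermal: T stays 393 K; PV = const ⇒ V₂ = 122 L, P₂ = 50.8 kPa.
ΔU = 0 (ideal gas, T constant).
W = nRT ln(V₂/V₁) = 1.89×8.314×393×ln(7.20) = 12200 J.
Q = ΔU + W = 12200 J.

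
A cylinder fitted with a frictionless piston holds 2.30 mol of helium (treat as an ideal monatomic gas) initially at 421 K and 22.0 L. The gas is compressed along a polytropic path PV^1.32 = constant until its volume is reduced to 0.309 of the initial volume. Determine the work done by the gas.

-11500 J

P₁ = nRT₁/V₁ = 2.30×8.314×421/22.0 = 366 kPa.
Polytropic n=1.32: T₂ = T₁(V₁/V₂)^(n−1) = 421×(3.24)^0.32 = 613 K; P₂ = P₁(V₁/V₂)^n = 1720 kPa.
W = (P₁V₁−P₂V₂)/(n−1) = (366×22.0−1720×6.80)/0.32 = -11500 J.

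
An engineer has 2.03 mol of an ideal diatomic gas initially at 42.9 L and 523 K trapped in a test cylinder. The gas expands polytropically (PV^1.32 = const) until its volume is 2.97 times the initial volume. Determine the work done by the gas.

P₁ = nRT₁/V₁ = 2.03×8.314×523/42.9 = 206 kPa.
Polytropic n=1.32: T₂ = T₁(V₁/V₂)^(n−1) = 523×(0.337)^0.32 = 369 K; P₂ = P₁(V₁/V₂)^n = 48.9 kPa.
W = (P₁V₁−P₂V₂)/(n−1) = (206×42.9−48.9×127)/0.32 = 8110 J.

8110 J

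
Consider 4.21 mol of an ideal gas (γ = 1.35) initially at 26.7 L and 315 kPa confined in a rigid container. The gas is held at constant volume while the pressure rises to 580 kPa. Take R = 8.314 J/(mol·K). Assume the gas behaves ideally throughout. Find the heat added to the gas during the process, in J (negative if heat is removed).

20200 J

T₁ = P₁V₁/(nR) = 315×26.7/(4.21×8.314) = 240 K.
Isochoric: V stays 26.7 L; P/T = const ⇒ T₂ = 442 K, P₂ = 580 kPa.
W = 0 (no volume change).
ΔU = nCvΔT = 4.21×23.8×(442−240) = 20200 J.
Q = ΔU = 20200 J.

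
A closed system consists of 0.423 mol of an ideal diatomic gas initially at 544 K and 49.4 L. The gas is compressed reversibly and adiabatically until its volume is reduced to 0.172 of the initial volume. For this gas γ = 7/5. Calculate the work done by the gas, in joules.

-4890 J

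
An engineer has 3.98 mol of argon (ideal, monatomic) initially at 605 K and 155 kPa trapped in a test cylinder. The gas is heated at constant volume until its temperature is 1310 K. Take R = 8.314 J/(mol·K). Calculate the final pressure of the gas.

336 kPa

V₁ = nRT₁/P₁ = 3.98×8.314×605/155 = 129 L.
Isochoric: V stays 129 L; P/T = const ⇒ T₂ = 1310 K, P₂ = 336 kPa.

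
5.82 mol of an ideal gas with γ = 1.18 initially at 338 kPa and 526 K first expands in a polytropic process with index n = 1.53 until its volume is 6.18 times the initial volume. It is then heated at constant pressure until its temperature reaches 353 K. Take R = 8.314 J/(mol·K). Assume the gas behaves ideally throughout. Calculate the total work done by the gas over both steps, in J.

37100 J

V₁ = nRT₁/P₁ = 5.82×8.314×526/338 = 75.3 L.
Step 1 — Polytropic n=1.53: T₂ = T₁(V₁/V₂)^(n−1) = 526×(0.162)^0.53 = 200 K; P₂ = P₁(V₁/V₂)^n = 20.8 kPa.
W = (P₁V₁−P₂V₂)/(n−1) = (338×75.3−20.8×465)/0.53 = 29700 J.
ΔU = nCvΔT = 5.82×46.2×(200−526) = -87500 J.
Q = ΔU + W = -57800 J.
State after step 1: P = 20.8 kPa, V = 465 L, T = 200 K.
Step 2 — Isobaric: P stays 20.8 kPa; V/T = const ⇒ T₂ = 353 K, V₂ = 820 L.
W = PΔV = 20.8×(820−465) kPa·L = 7390 J.
ΔU = nCvΔT = 5.82×46.2×(353−200) = 41000 J.
Q = ΔU + W = nCpΔT = 48400 J.
Net over both steps: W = 37100 J, Q = -9390 J, ΔU = -46500 J.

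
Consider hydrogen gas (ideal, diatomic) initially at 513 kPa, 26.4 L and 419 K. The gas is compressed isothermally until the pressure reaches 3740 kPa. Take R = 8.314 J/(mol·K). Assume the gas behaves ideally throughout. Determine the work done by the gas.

-26900 J

n = P₁V₁/(RT₁) = 513×26.4/(8.314×419) = 3.89 mol.
Isothermal: T stays 419 K; PV = const ⇒ V₂ = 3.62 L, P₂ = 3740 kPa.
W = nRT ln(V₂/V₁) = 3.89×8.314×419×ln(0.137) = -26900 J.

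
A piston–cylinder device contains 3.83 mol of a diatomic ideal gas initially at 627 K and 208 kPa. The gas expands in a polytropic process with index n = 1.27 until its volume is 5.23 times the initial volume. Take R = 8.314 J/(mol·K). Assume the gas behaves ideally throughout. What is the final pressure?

25.4 kPa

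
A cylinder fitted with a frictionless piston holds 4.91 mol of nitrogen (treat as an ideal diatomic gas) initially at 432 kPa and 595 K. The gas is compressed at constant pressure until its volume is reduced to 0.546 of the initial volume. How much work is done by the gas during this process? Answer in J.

V₁ = nRT₁/P₁ = 4.91×8.314×595/432 = 56.2 L.
Isobaric: P stays 432 kPa; V/T = const ⇒ T₂ = 325 K, V₂ = 30.7 L.
W = PΔV = 432×(30.7−56.2) kPa·L = -11000 J.

-11000 J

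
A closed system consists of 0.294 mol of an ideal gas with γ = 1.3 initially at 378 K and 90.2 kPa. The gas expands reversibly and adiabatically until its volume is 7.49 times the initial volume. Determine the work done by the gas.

1400 J

V₁ = nRT₁/P₁ = 0.294×8.314×378/90.2 = 10.2 L.
Adiabatic: TV^(γ−1) = const ⇒ T₂ = 378×(0.134)^0.300 = 207 K; PV^γ = const ⇒ P₂ = 6.58 kPa.
ΔU = nCvΔT = 0.294×27.7×(207−378) = -1400 J.
Q = 0 for an adiabatic process, so W = −ΔU = 1400 J.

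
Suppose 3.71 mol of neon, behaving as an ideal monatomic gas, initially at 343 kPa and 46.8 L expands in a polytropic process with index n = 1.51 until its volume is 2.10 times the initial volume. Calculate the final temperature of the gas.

T₁ = P₁V₁/(nR) = 343×46.8/(3.71×8.314) = 520 K.
Polytropic n=1.51: T₂ = T₁(V₁/V₂)^(n−1) = 520×(0.476)^0.51 = 356 K; P₂ = P₁(V₁/V₂)^n = 112 kPa.

356 K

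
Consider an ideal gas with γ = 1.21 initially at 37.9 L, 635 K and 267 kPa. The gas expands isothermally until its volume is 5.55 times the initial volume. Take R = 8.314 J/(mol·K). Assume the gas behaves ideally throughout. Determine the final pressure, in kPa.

48.1 kPa

Isothermal: T stays 635 K; PV = const ⇒ V₂ = 210 L, P₂ = 48.1 kPa.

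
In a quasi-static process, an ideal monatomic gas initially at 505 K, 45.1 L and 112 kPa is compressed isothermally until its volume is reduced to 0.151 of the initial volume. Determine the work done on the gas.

9550 J

n = P₁V₁/(RT₁) = 112×45.1/(8.314×505) = 1.20 mol.
Isothermal: T stays 505 K; PV = const ⇒ V₂ = 6.81 L, P₂ = 742 kPa.
W = nRT ln(V₂/V₁) = 1.20×8.314×505×ln(0.151) = -9550 J.
Work done on the gas = −W_by = 9550 J.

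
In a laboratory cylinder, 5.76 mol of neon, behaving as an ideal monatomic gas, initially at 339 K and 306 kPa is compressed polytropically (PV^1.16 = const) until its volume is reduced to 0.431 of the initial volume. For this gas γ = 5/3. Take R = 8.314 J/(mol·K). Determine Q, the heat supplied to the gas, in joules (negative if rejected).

V₁ = nRT₁/P₁ = 5.76×8.314×339/306 = 53.1 L.
Polytropic n=1.16: T₂ = T₁(V₁/V₂)^(n−1) = 339×(2.32)^0.16 = 388 K; P₂ = P₁(V₁/V₂)^n = 812 kPa.
W = (P₁V₁−P₂V₂)/(n−1) = (306×53.1−812×22.9)/0.16 = -14600 J.
ΔU = nCvΔT = 5.76×12.5×(388−339) = 3510 J.
Q = ΔU + W = -11100 J.

-11100 J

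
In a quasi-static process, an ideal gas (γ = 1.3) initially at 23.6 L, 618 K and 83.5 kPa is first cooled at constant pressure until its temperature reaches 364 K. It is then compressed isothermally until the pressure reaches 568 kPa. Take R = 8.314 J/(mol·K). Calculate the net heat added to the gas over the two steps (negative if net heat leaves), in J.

-5740 J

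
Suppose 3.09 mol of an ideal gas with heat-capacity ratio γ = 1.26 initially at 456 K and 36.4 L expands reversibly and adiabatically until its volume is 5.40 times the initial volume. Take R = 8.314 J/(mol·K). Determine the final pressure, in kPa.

P₁ = nRT₁/V₁ = 3.09×8.314×456/36.4 = 322 kPa.
Adiabatic: TV^(γ−1) = const ⇒ T₂ = 456×(0.185)^0.260 = 294 K; PV^γ = const ⇒ P₂ = 38.4 kPa.

38.4 kPa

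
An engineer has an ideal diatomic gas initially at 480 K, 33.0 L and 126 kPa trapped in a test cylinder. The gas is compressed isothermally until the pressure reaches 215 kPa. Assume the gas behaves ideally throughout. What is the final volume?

19.3 L

Isothermal: T stays 480 K; PV = const ⇒ V₂ = 19.3 L, P₂ = 215 kPa.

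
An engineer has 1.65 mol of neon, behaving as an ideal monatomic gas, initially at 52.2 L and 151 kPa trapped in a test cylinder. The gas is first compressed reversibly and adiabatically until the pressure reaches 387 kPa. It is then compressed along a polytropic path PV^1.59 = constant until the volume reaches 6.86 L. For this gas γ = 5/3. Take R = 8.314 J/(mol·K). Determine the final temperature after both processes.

1990 K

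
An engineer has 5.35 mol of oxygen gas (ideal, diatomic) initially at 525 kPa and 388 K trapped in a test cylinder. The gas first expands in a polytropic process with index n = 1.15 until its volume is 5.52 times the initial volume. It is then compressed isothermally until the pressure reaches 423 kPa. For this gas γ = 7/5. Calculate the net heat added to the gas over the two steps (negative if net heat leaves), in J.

-7100 J

V₁ = nRT₁/P₁ = 5.35×8.314×388/525 = 32.9 L.
Step 1 — Polytropic n=1.15: T₂ = T₁(V₁/V₂)^(n−1) = 388×(0.181)^0.15 = 300 K; P₂ = P₁(V₁/V₂)^n = 73.6 kPa.
W = (P₁V₁−P₂V₂)/(n−1) = (525×32.9−73.6×181)/0.15 = 26000 J.
ΔU = nCvΔT = 5.35×20.8×(300−388) = -9750 J.
Q = ΔU + W = 16300 J.
State after step 1: P = 73.6 kPa, V = 181 L, T = 300 K.
Step 2 — Isothermal: T stays 300 K; PV = const ⇒ V₂ = 31.6 L, P₂ = 423 kPa.
ΔU = 0 (ideal gas, T constant).
W = nRT ln(V₂/V₁) = 5.35×8.314×300×ln(0.174) = -23400 J.
Q = ΔU + W = -23400 J.
Net over both steps: W = 2650 J, Q = -7100 J, ΔU = -9750 J.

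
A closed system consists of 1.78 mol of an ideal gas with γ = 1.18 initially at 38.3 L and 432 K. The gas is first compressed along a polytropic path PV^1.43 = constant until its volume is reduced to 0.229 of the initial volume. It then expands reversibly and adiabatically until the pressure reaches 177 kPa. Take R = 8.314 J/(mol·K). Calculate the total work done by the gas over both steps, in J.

4820 J

P₁ = nRT₁/V₁ = 1.78×8.314×432/38.3 = 167 kPa.
Step 1 — Polytropic n=1.43: T₂ = T₁(V₁/V₂)^(n−1) = 432×(4.37)^0.43 = 814 K; P₂ = P₁(V₁/V₂)^n = 1370 kPa.
W = (P₁V₁−P₂V₂)/(n−1) = (167×38.3−1370×8.77)/0.43 = -13200 J.
ΔU = nCvΔT = 1.78×46.2×(814−432) = 31400 J.
Q = ΔU + W = 18300 J.
State after step 1: P = 1370 kPa, V = 8.77 L, T = 814 K.
Step 2 — Adiabatic: T₂/T₁ = (P₂/P₁)^((γ−1)/γ) ⇒ T₂ = 814×(0.129)^0.153 = 596 K; V₂ = 49.8 L.
ΔU = nCvΔT = 1.78×46.2×(596−814) = -18000 J.
Q = 0 for an adiabatic process, so W = −ΔU = 18000 J.
Net over both steps: W = 4820 J, Q = 18300 J, ΔU = 13500 J.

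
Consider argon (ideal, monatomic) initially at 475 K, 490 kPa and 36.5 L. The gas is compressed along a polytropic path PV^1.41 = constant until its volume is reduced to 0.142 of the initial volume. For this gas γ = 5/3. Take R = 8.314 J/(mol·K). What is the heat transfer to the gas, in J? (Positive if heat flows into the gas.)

n = P₁V₁/(RT₁) = 490×36.5/(8.314×475) = 4.53 mol.
Polytropic n=1.41: T₂ = T₁(V₁/V₂)^(n−1) = 475×(7.04)^0.41 = 1060 K; P₂ = P₁(V₁/V₂)^n = 7680 kPa.
W = (P₁V₁−P₂V₂)/(n−1) = (490×36.5−7680×5.18)/0.41 = -53500 J.
ΔU = nCvΔT = 4.53×12.5×(1060−475) = 32900 J.
Q = ΔU + W = -20600 J.

-20600 J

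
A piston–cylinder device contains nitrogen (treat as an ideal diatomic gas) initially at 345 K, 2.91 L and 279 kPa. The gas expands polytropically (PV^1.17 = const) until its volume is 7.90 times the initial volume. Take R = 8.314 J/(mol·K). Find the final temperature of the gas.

243 K

Polytropic n=1.17: T₂ = T₁(V₁/V₂)^(n−1) = 345×(0.127)^0.17 = 243 K; P₂ = P₁(V₁/V₂)^n = 24.9 kPa.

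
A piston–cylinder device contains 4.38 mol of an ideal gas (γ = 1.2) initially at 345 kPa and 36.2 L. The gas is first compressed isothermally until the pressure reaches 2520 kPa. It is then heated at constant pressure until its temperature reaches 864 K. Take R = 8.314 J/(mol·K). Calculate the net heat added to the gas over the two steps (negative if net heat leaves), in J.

89000 J

T₁ = P₁V₁/(nR) = 345×36.2/(4.38×8.314) = 343 K.
Step 1 — Isothermal: T stays 343 K; PV = const ⇒ V₂ = 4.96 L, P₂ = 2520 kPa.
ΔU = 0 (ideal gas, T constant).
W = nRT ln(V₂/V₁) = 4.38×8.314×343×ln(0.137) = -24800 J.
Q = ΔU + W = -24800 J.
State after step 1: P = 2520 kPa, V = 4.96 L, T = 343 K.
Step 2 — Isobaric: P stays 2520 kPa; V/T = const ⇒ T₂ = 864 K, V₂ = 12.5 L.
W = PΔV = 2520×(12.5−4.96) kPa·L = 19000 J.
ΔU = nCvΔT = 4.38×41.6×(864−343) = 94900 J.
Q = ΔU + W = nCpΔT = 114000 J.
Net over both steps: W = -5860 J, Q = 89000 J, ΔU = 94900 J.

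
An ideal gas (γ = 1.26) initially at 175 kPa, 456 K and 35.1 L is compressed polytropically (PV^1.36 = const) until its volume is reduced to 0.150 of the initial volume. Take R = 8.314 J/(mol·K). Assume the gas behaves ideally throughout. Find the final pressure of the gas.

2310 kPa

Polytropic n=1.36: T₂ = T₁(V₁/V₂)^(n−1) = 456×(6.67)^0.36 = 903 K; P₂ = P₁(V₁/V₂)^n = 2310 kPa.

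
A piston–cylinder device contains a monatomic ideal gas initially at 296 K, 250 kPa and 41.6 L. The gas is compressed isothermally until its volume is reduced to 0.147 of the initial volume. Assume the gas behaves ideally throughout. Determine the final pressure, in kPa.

1700 kPa

Isothermal: T stays 296 K; PV = const ⇒ V₂ = 6.12 L, P₂ = 1700 kPa.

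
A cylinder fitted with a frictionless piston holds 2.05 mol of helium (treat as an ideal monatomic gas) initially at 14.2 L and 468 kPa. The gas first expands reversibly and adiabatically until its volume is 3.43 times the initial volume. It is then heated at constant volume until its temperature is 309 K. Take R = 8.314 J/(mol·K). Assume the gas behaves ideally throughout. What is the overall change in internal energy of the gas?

-2070 J

T₁ = P₁V₁/(nR) = 468×14.2/(2.05×8.314) = 390 K.
Step 1 — Adiabatic: TV^(γ−1) = const ⇒ T₂ = 390×(0.292)^0.667 = 171 K; PV^γ = const ⇒ P₂ = 60.0 kPa.
ΔU = nCvΔT = 2.05×12.5×(171−390) = -5590 J.
Q = 0 for an adiabatic process, so W = −ΔU = 5590 J.
State after step 1: P = 60.0 kPa, V = 48.7 L, T = 171 K.
Step 2 — Isochoric: V stays 48.7 L; P/T = const ⇒ T₂ = 309 K, P₂ = 108 kPa.
W = 0 (no volume change).
ΔU = nCvΔT = 2.05×12.5×(309−171) = 3520 J.
Q = ΔU = 3520 J.
Net over both steps: W = 5590 J, Q = 3520 J, ΔU = -2070 J.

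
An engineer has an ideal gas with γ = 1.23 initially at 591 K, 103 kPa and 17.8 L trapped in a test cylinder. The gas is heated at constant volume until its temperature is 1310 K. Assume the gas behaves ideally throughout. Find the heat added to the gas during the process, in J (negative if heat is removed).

n = P₁V₁/(RT₁) = 103×17.8/(8.314×591) = 0.373 mol.
Isochoric: V stays 17.8 L; P/T = const ⇒ T₂ = 1310 K, P₂ = 228 kPa.
W = 0 (no volume change).
ΔU = nCvΔT = 0.373×36.1×(1310−591) = 9700 J.
Q = ΔU = 9700 J.

9700 J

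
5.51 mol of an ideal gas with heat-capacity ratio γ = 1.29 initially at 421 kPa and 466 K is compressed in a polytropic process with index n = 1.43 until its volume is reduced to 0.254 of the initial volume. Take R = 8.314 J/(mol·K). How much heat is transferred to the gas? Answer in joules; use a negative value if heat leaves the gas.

V₁ = nRT₁/P₁ = 5.51×8.314×466/421 = 50.7 L.
Polytropic n=1.43: T₂ = T₁(V₁/V₂)^(n−1) = 466×(3.94)^0.43 = 840 K; P₂ = P₁(V₁/V₂)^n = 2990 kPa.
W = (P₁V₁−P₂V₂)/(n−1) = (421×50.7−2990×12.9)/0.43 = -39800 J.
ΔU = nCvΔT = 5.51×28.7×(840−466) = 59100 J.
Q = ΔU + W = 19200 J.

19200 J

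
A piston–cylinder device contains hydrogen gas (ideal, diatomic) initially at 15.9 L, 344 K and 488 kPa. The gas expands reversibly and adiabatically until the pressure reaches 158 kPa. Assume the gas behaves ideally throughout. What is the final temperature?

249 K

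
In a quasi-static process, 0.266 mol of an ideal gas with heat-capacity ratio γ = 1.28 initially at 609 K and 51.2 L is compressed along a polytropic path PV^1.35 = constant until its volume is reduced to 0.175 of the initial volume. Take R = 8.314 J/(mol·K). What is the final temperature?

P₁ = nRT₁/V₁ = 0.266×8.314×609/51.2 = 26.3 kPa.
Polytropic n=1.35: T₂ = T₁(V₁/V₂)^(n−1) = 609×(5.71)^0.35 = 1120 K; P₂ = P₁(V₁/V₂)^n = 277 kPa.

1120 K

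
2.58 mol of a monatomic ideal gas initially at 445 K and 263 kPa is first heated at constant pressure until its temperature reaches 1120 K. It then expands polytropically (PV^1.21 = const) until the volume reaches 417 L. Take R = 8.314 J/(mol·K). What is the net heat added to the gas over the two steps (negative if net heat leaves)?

V₁ = nRT₁/P₁ = 2.58×8.314×445/263 = 36.3 L.
Step 1 — Isobaric: P stays 263 kPa; V/T = const ⇒ T₂ = 1120 K, V₂ = 91.3 L.
W = PΔV = 263×(91.3−36.3) kPa·L = 14500 J.
ΔU = nCvΔT = 2.58×12.5×(1120−445) = 21700 J.
Q = ΔU + W = nCpΔT = 36200 J.
State after step 1: P = 263 kPa, V = 91.3 L, T = 1120 K.
Step 2 — Polytropic n=1.21: T₂ = T₁(V₁/V₂)^(n−1) = 1120×(0.219)^0.21 = 814 K; P₂ = P₁(V₁/V₂)^n = 41.9 kPa.
W = (P₁V₁−P₂V₂)/(n−1) = (263×91.3−41.9×417)/0.21 = 31200 J.
ΔU = nCvΔT = 2.58×12.5×(814−1120) = -9840 J.
Q = ΔU + W = 21400 J.
Net over both steps: W = 45700 J, Q = 57600 J, ΔU = 11900 J.

57600 J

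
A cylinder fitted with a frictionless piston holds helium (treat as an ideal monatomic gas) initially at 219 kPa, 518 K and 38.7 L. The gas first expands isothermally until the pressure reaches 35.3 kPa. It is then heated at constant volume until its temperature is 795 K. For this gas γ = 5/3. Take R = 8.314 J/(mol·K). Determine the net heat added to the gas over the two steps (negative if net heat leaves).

22300 J

n = P₁V₁/(RT₁) = 219×38.7/(8.314×518) = 1.97 mol.
Step 1 — Isothermal: T stays 518 K; PV = const ⇒ V₂ = 240 L, P₂ = 35.3 kPa.
ΔU = 0 (ideal gas, T constant).
W = nRT ln(V₂/V₁) = 1.97×8.314×518×ln(6.20) = 15500 J.
Q = ΔU + W = 15500 J.
State after step 1: P = 35.3 kPa, V = 240 L, T = 518 K.
Step 2 — Isochoric: V stays 240 L; P/T = const ⇒ T₂ = 795 K, P₂ = 54.2 kPa.
W = 0 (no volume change).
ΔU = nCvΔT = 1.97×12.5×(795−518) = 6800 J.
Q = ΔU = 6800 J.
Net over both steps: W = 15500 J, Q = 22300 J, ΔU = 6800 J.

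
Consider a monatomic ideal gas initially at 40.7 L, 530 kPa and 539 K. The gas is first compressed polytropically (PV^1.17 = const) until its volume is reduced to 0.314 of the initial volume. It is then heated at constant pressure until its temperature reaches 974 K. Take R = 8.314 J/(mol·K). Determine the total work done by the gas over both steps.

-14900 J

n = P₁V₁/(RT₁) = 530×40.7/(8.314×539) = 4.81 mol.
Step 1 — Polytropic n=1.17: T₂ = T₁(V₁/V₂)^(n−1) = 539×(3.18)^0.17 = 656 K; P₂ = P₁(V₁/V₂)^n = 2060 kPa.
W = (P₁V₁−P₂V₂)/(n−1) = (530×40.7−2060×12.8)/0.17 = -27600 J.
ΔU = nCvΔT = 4.81×12.5×(656−539) = 7040 J.
Q = ΔU + W = -20600 J.
State after step 1: P = 2060 kPa, V = 12.8 L, T = 656 K.
Step 2 — Isobaric: P stays 2060 kPa; V/T = const ⇒ T₂ = 974 K, V₂ = 19.0 L.
W = PΔV = 2060×(19.0−12.8) kPa·L = 12700 J.
ΔU = nCvΔT = 4.81×12.5×(974−656) = 19100 J.
Q = ΔU + W = nCpΔT = 31800 J.
Net over both steps: W = -14900 J, Q = 11200 J, ΔU = 26100 J.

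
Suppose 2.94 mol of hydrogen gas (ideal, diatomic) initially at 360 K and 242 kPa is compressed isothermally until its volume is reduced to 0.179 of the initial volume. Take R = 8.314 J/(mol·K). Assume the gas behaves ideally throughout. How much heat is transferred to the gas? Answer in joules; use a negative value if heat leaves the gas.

-15100 J

V₁ = nRT₁/P₁ = 2.94×8.314×360/242 = 36.4 L.
Isothermal: T stays 360 K; PV = const ⇒ V₂ = 6.51 L, P₂ = 1350 kPa.
ΔU = 0 (ideal gas, T constant).
W = nRT ln(V₂/V₁) = 2.94×8.314×360×ln(0.179) = -15100 J.
Q = ΔU + W = -15100 J.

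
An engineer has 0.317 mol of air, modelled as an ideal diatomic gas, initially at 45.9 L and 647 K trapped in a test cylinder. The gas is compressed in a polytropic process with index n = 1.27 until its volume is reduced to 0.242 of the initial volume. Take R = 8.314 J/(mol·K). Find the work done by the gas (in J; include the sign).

-2950 J

P₁ = nRT₁/V₁ = 0.317×8.314×647/45.9 = 37.2 kPa.
Polytropic n=1.27: T₂ = T₁(V₁/V₂)^(n−1) = 647×(4.13)^0.27 = 949 K; P₂ = P₁(V₁/V₂)^n = 225 kPa.
W = (P₁V₁−P₂V₂)/(n−1) = (37.2×45.9−225×11.1)/0.27 = -2950 J.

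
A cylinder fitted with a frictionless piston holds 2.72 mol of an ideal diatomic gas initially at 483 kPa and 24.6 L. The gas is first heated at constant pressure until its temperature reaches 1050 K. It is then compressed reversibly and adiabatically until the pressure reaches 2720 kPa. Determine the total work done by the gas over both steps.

-26000 J

T₁ = P₁V₁/(nR) = 483×24.6/(2.72×8.314) = 525 K.
Step 1 — Isobaric: P stays 483 kPa; V/T = const ⇒ T₂ = 1050 K, V₂ = 49.2 L.
W = PΔV = 483×(49.2−24.6) kPa·L = 11900 J.
ΔU = nCvΔT = 2.72×20.8×(1050−525) = 29700 J.
Q = ΔU + W = nCpΔT = 41500 J.
State after step 1: P = 483 kPa, V = 49.2 L, T = 1050 K.
Step 2 — Adiabatic: T₂/T₁ = (P₂/P₁)^((γ−1)/γ) ⇒ T₂ = 1050×(5.63)^0.286 = 1720 K; V₂ = 14.3 L.
ΔU = nCvΔT = 2.72×20.8×(1720−1050) = 37900 J.
Q = 0 for an adiabatic process, so W = −ΔU = -37900 J.
Net over both steps: W = -26000 J, Q = 41500 J, ΔU = 67600 J.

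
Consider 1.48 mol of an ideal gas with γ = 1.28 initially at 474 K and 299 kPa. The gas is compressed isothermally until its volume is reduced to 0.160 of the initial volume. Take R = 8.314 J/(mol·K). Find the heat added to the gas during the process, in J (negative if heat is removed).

V₁ = nRT₁/P₁ = 1.48×8.314×474/299 = 19.5 L.
Isothermal: T stays 474 K; PV = const ⇒ V₂ = 3.12 L, P₂ = 1870 kPa.
ΔU = 0 (ideal gas, T constant).
W = nRT ln(V₂/V₁) = 1.48×8.314×474×ln(0.160) = -10700 J.
Q = ΔU + W = -10700 J.

-10700 J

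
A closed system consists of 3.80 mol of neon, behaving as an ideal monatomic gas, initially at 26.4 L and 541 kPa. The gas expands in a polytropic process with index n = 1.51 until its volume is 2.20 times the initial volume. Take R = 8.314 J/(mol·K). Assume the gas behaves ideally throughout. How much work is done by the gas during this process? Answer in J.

T₁ = P₁V₁/(nR) = 541×26.4/(3.80×8.314) = 452 K.
Polytropic n=1.51: T₂ = T₁(V₁/V₂)^(n−1) = 452×(0.455)^0.51 = 302 K; P₂ = P₁(V₁/V₂)^n = 164 kPa.
W = (P₁V₁−P₂V₂)/(n−1) = (541×26.4−164×58.1)/0.51 = 9270 J.

9270 J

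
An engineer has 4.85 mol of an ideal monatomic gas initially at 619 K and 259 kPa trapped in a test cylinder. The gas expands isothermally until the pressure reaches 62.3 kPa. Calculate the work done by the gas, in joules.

35600 J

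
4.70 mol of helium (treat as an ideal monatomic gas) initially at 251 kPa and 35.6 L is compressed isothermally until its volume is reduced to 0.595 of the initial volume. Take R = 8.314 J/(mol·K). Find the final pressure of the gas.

T₁ = P₁V₁/(nR) = 251×35.6/(4.70×8.314) = 229 K.
Isothermal: T stays 229 K; PV = const ⇒ V₂ = 21.2 L, P₂ = 422 kPa.

422 kPa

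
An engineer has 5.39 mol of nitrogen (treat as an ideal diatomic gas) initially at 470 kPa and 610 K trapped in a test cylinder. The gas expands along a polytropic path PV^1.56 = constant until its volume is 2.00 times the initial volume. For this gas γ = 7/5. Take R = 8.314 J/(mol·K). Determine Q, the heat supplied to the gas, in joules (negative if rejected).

-6280 J

V₁ = nRT₁/P₁ = 5.39×8.314×610/470 = 58.2 L.
Polytropic n=1.56: T₂ = T₁(V₁/V₂)^(n−1) = 610×(0.500)^0.56 = 414 K; P₂ = P₁(V₁/V₂)^n = 159 kPa.
W = (P₁V₁−P₂V₂)/(n−1) = (470×58.2−159×116)/0.56 = 15700 J.
ΔU = nCvΔT = 5.39×20.8×(414−610) = -22000 J.
Q = ΔU + W = -6280 J.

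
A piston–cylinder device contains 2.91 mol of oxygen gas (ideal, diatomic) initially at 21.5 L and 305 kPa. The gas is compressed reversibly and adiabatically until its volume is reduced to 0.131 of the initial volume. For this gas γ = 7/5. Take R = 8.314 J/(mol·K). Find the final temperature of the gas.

611 K

T₁ = P₁V₁/(nR) = 305×21.5/(2.91×8.314) = 271 K.
Adiabatic: TV^(γ−1) = const ⇒ T₂ = 271×(7.63)^0.400 = 611 K; PV^γ = const ⇒ P₂ = 5250 kPa.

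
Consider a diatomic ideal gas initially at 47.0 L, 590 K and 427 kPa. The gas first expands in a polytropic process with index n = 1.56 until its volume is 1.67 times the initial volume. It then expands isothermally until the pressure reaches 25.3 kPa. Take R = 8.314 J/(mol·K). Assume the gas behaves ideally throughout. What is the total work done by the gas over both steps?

39500 J

n = P₁V₁/(RT₁) = 427×47.0/(8.314×590) = 4.09 mol.
Step 1 — Polytropic n=1.56: T₂ = T₁(V₁/V₂)^(n−1) = 590×(0.599)^0.56 = 443 K; P₂ = P₁(V₁/V₂)^n = 192 kPa.
W = (P₁V₁−P₂V₂)/(n−1) = (427×47.0−192×78.5)/0.56 = 8950 J.
ΔU = nCvΔT = 4.09×20.8×(443−590) = -12500 J.
Q = ΔU + W = -3580 J.
State after step 1: P = 192 kPa, V = 78.5 L, T = 443 K.
Step 2 — Isothermal: T stays 443 K; PV = const ⇒ V₂ = 595 L, P₂ = 25.3 kPa.
ΔU = 0 (ideal gas, T constant).
W = nRT ln(V₂/V₁) = 4.09×8.314×443×ln(7.58) = 30500 J.
Q = ΔU + W = 30500 J.
Net over both steps: W = 39500 J, Q = 26900 J, ΔU = -12500 J.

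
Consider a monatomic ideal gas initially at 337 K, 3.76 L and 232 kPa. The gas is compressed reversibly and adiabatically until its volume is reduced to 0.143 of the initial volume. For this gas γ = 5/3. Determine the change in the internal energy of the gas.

n = P₁V₁/(RT₁) = 232×3.76/(8.314×337) = 0.311 mol.
Adiabatic: TV^(γ−1) = const ⇒ T₂ = 337×(6.99)^0.667 = 1230 K; PV^γ = const ⇒ P₂ = 5930 kPa.
For an ideal gas ΔU = nCvΔT with Cv = (3/2)R = 12.5 J/(mol·K).
ΔU = 0.311×12.5×(1230−337) = 3480 J.

3480 J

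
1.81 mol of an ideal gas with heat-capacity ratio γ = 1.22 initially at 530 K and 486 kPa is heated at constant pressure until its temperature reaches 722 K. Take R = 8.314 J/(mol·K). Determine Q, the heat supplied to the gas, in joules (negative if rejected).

V₁ = nRT₁/P₁ = 1.81×8.314×530/486 = 16.4 L.
Isobaric: P stays 486 kPa; V/T = const ⇒ T₂ = 722 K, V₂ = 22.4 L.
W = PΔV = 486×(22.4−16.4) kPa·L = 2890 J.
ΔU = nCvΔT = 1.81×37.8×(722−530) = 13100 J.
Q = ΔU + W = nCpΔT = 16000 J.

16000 J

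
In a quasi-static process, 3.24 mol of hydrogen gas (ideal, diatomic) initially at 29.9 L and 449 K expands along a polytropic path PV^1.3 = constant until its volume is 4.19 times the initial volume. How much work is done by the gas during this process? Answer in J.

P₁ = nRT₁/V₁ = 3.24×8.314×449/29.9 = 405 kPa.
Polytropic n=1.3: T₂ = T₁(V₁/V₂)^(n−1) = 449×(0.239)^0.30 = 292 K; P₂ = P₁(V₁/V₂)^n = 62.8 kPa.
W = (P₁V₁−P₂V₂)/(n−1) = (405×29.9−62.8×125)/0.30 = 14100 J.

14100 J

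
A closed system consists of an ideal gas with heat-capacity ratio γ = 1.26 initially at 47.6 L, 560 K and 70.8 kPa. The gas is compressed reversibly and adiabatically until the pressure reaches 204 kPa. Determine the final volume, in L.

20.6 L

Adiabatic: T₂/T₁ = (P₂/P₁)^((γ−1)/γ) ⇒ T₂ = 560×(2.88)^0.206 = 697 K; V₂ = 20.6 L.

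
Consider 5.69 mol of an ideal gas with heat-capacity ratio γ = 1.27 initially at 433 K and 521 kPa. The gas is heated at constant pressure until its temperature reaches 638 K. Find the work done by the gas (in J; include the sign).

V₁ = nRT₁/P₁ = 5.69×8.314×433/521 = 39.3 L.
Isobaric: P stays 521 kPa; V/T = const ⇒ T₂ = 638 K, V₂ = 57.9 L.
W = PΔV = 521×(57.9−39.3) kPa·L = 9700 J.

9700 J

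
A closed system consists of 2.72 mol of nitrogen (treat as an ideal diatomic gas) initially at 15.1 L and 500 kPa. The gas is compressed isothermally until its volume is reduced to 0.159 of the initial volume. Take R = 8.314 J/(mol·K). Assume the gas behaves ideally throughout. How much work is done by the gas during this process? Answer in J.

-13900 J

T₁ = P₁V₁/(nR) = 500×15.1/(2.72×8.314) = 334 K.
Isothermal: T stays 334 K; PV = const ⇒ V₂ = 2.40 L, P₂ = 3140 kPa.
W = nRT ln(V₂/V₁) = 2.72×8.314×334×ln(0.159) = -13900 J.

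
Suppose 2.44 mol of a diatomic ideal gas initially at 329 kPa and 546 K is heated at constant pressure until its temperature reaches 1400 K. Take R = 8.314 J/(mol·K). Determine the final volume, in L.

86.3 L

V₁ = nRT₁/P₁ = 2.44×8.314×546/329 = 33.7 L.
Isobaric: P stays 329 kPa; V/T = const ⇒ T₂ = 1400 K, V₂ = 86.3 L.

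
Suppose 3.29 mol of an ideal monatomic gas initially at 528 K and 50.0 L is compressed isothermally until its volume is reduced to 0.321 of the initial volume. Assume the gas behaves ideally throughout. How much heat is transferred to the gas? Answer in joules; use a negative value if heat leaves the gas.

-16400 J

P₁ = nRT₁/V₁ = 3.29×8.314×528/50.0 = 289 kPa.
Isothermal: T stays 528 K; PV = const ⇒ V₂ = 16.1 L, P₂ = 900 kPa.
ΔU = 0 (ideal gas, T constant).
W = nRT ln(V₂/V₁) = 3.29×8.314×528×ln(0.321) = -16400 J.
Q = ΔU + W = -16400 J.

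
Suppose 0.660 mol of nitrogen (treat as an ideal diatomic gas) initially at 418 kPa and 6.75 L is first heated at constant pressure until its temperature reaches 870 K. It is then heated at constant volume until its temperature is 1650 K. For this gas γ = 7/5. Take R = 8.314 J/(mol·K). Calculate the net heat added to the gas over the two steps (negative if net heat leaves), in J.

T₁ = P₁V₁/(nR) = 418×6.75/(0.660×8.314) = 514 K.
Step 1 — Isobaric: P stays 418 kPa; V/T = const ⇒ T₂ = 870 K, V₂ = 11.4 L.
W = PΔV = 418×(11.4−6.75) kPa·L = 1950 J.
ΔU = nCvΔT = 0.660×20.8×(870−514) = 4880 J.
Q = ΔU + W = nCpΔT = 6830 J.
State after step 1: P = 418 kPa, V = 11.4 L, T = 870 K.
Step 2 — Isochoric: V stays 11.4 L; P/T = const ⇒ T₂ = 1650 K, P₂ = 793 kPa.
W = 0 (no volume change).
ΔU = nCvΔT = 0.660×20.8×(1650−870) = 10700 J.
Q = ΔU = 10700 J.
Net over both steps: W = 1950 J, Q = 17500 J, ΔU = 15600 J.

17500 J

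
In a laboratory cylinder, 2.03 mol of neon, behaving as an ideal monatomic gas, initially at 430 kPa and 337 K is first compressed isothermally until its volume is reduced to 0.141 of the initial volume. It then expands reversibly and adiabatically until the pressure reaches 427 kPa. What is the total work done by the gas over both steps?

-6500 J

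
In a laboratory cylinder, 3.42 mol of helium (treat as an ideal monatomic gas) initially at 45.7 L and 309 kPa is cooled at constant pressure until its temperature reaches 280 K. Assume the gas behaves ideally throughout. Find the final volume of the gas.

25.8 L

T₁ = P₁V₁/(nR) = 309×45.7/(3.42×8.314) = 497 K.
Isobaric: P stays 309 kPa; V/T = const ⇒ T₂ = 280 K, V₂ = 25.8 L.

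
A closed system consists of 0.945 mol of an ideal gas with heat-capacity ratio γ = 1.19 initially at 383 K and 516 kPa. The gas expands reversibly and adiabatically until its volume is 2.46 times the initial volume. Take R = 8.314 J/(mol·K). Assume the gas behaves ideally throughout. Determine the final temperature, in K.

323 K

V₁ = nRT₁/P₁ = 0.945×8.314×383/516 = 5.83 L.
Adiabatic: TV^(γ−1) = const ⇒ T₂ = 383×(0.407)^0.190 = 323 K; PV^γ = const ⇒ P₂ = 177 kPa.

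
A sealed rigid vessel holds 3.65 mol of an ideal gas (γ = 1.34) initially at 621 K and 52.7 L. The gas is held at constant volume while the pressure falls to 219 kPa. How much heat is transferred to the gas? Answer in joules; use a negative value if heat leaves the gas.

-21500 J

P₁ = nRT₁/V₁ = 3.65×8.314×621/52.7 = 358 kPa.
Isochoric: V stays 52.7 L; P/T = const ⇒ T₂ = 380 K, P₂ = 219 kPa.
W = 0 (no volume change).
ΔU = nCvΔT = 3.65×24.5×(380−621) = -21500 J.
Q = ΔU = -21500 J.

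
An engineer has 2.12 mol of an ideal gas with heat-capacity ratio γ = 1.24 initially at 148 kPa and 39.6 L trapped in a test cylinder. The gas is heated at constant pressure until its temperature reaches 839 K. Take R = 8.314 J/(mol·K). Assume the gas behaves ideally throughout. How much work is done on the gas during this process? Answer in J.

-8930 J

T₁ = P₁V₁/(nR) = 148×39.6/(2.12×8.314) = 333 K.
Isobaric: P stays 148 kPa; V/T = const ⇒ T₂ = 839 K, V₂ = 99.9 L.
W = PΔV = 148×(99.9−39.6) kPa·L = 8930 J.
Work done on the gas = −W_by = -8930 J.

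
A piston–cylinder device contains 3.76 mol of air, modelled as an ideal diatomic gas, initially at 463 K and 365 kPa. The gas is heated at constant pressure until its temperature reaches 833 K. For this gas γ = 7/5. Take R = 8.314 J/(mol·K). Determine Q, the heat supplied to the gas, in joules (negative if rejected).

V₁ = nRT₁/P₁ = 3.76×8.314×463/365 = 39.7 L.
Isobaric: P stays 365 kPa; V/T = const ⇒ T₂ = 833 K, V₂ = 71.3 L.
W = PΔV = 365×(71.3−39.7) kPa·L = 11600 J.
ΔU = nCvΔT = 3.76×20.8×(833−463) = 28900 J.
Q = ΔU + W = nCpΔT = 40500 J.

40500 J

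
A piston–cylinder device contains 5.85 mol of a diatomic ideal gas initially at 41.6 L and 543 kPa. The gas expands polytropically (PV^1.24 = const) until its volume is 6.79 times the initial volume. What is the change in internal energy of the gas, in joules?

-20800 J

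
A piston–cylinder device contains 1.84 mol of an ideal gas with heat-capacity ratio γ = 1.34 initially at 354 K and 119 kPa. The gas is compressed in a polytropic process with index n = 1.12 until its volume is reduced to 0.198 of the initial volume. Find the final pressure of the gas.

730 kPa

V₁ = nRT₁/P₁ = 1.84×8.314×354/119 = 45.5 L.
Polytropic n=1.12: T₂ = T₁(V₁/V₂)^(n−1) = 354×(5.05)^0.12 = 430 K; P₂ = P₁(V₁/V₂)^n = 730 kPa.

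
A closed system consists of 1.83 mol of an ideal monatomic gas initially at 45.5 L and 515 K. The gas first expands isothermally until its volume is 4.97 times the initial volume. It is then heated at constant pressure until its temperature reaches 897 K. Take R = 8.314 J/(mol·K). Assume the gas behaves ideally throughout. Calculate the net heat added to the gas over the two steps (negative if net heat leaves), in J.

P₁ = nRT₁/V₁ = 1.83×8.314×515/45.5 = 172 kPa.
Step 1 — Isothermal: T stays 515 K; PV = const ⇒ V₂ = 226 L, P₂ = 34.6 kPa.
ΔU = 0 (ideal gas, T constant).
W = nRT ln(V₂/V₁) = 1.83×8.314×515×ln(4.97) = 12600 J.
Q = ΔU + W = 12600 J.
State after step 1: P = 34.6 kPa, V = 226 L, T = 515 K.
Step 2 — Isobaric: P stays 34.6 kPa; V/T = const ⇒ T₂ = 897 K, V₂ = 394 L.
W = PΔV = 34.6×(394−226) kPa·L = 5810 J.
ΔU = nCvΔT = 1.83×12.5×(897−515) = 8720 J.
Q = ΔU + W = nCpΔT = 14500 J.
Net over both steps: W = 18400 J, Q = 27100 J, ΔU = 8720 J.

27100 J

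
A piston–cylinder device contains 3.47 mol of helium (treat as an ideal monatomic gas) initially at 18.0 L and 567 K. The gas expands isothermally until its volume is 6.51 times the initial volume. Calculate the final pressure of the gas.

140 kPa

P₁ = nRT₁/V₁ = 3.47×8.314×567/18.0 = 909 kPa.
Isothermal: T stays 567 K; PV = const ⇒ V₂ = 117 L, P₂ = 140 kPa.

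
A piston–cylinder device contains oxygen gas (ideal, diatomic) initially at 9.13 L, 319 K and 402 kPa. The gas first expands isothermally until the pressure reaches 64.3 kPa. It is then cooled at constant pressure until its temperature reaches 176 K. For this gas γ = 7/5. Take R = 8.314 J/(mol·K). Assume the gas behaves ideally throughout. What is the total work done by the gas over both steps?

5080 J

n = P₁V₁/(RT₁) = 402×9.13/(8.314×319) = 1.38 mol.
Step 1 — Isothermal: T stays 319 K; PV = const ⇒ V₂ = 57.1 L, P₂ = 64.3 kPa.
ΔU = 0 (ideal gas, T constant).
W = nRT ln(V₂/V₁) = 1.38×8.314×319×ln(6.25) = 6730 J.
Q = ΔU + W = 6730 J.
State after step 1: P = 64.3 kPa, V = 57.1 L, T = 319 K.
Step 2 — Isobaric: P stays 64.3 kPa; V/T = const ⇒ T₂ = 176 K, V₂ = 31.5 L.
W = PΔV = 64.3×(31.5−57.1) kPa·L = -1650 J.
ΔU = nCvΔT = 1.38×20.8×(176−319) = -4110 J.
Q = ΔU + W = nCpΔT = -5760 J.
Net over both steps: W = 5080 J, Q = 969 J, ΔU = -4110 J.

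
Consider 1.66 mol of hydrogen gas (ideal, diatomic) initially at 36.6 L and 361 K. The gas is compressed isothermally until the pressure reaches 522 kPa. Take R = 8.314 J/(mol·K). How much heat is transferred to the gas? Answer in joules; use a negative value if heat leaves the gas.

-6700 J

P₁ = nRT₁/V₁ = 1.66×8.314×361/36.6 = 136 kPa.
Isothermal: T stays 361 K; PV = const ⇒ V₂ = 9.54 L, P₂ = 522 kPa.
ΔU = 0 (ideal gas, T constant).
W = nRT ln(V₂/V₁) = 1.66×8.314×361×ln(0.261) = -6700 J.
Q = ΔU + W = -6700 J.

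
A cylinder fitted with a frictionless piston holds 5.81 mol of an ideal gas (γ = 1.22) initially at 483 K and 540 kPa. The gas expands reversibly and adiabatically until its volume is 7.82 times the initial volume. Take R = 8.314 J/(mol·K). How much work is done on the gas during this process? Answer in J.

-38600 J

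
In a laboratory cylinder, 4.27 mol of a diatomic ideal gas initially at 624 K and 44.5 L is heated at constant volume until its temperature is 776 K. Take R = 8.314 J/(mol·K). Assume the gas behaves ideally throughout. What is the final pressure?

619 kPa

P₁ = nRT₁/V₁ = 4.27×8.314×624/44.5 = 498 kPa.
Isochoric: V stays 44.5 L; P/T = const ⇒ T₂ = 776 K, P₂ = 619 kPa.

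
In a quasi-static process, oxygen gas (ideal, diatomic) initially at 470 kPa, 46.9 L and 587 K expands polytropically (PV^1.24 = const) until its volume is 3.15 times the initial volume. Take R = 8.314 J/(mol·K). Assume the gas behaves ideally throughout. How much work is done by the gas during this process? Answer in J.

n = P₁V₁/(RT₁) = 470×46.9/(8.314×587) = 4.52 mol.
Polytropic n=1.24: T₂ = T₁(V₁/V₂)^(n−1) = 587×(0.317)^0.24 = 446 K; P₂ = P₁(V₁/V₂)^n = 113 kPa.
W = (P₁V₁−P₂V₂)/(n−1) = (470×46.9−113×148)/0.24 = 22100 J.

22100 J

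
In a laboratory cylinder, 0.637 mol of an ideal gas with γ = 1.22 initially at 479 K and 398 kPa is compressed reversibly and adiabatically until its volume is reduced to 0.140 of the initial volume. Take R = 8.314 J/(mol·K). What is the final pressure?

V₁ = nRT₁/P₁ = 0.637×8.314×479/398 = 6.37 L.
Adiabatic: TV^(γ−1) = const ⇒ T₂ = 479×(7.14)^0.220 = 738 K; PV^γ = const ⇒ P₂ = 4380 kPa.

4380 kPa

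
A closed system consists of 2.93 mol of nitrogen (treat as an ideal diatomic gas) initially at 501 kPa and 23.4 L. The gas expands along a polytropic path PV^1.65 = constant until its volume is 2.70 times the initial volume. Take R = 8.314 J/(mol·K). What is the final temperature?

T₁ = P₁V₁/(nR) = 501×23.4/(2.93×8.314) = 481 K.
Polytropic n=1.65: T₂ = T₁(V₁/V₂)^(n−1) = 481×(0.370)^0.65 = 252 K; P₂ = P₁(V₁/V₂)^n = 97.3 kPa.

252 K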